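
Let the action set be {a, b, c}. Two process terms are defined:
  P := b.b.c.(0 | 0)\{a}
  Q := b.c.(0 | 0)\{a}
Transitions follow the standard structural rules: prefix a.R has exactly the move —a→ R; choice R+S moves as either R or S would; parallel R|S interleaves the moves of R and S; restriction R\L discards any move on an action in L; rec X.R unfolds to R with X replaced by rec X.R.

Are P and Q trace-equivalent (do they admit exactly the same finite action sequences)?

LTS(P): 4 reachable states
  u0 = b.b.c.(0 | 0)\{a} → —b→ u1
  u1 = b.c.(0 | 0)\{a} → —b→ u2
  u2 = c.(0 | 0)\{a} → —c→ u3
  u3 = (0 | 0)\{a} → ∅
LTS(Q): 3 reachable states
  v0 = b.c.(0 | 0)\{a} → —b→ v1
  v1 = c.(0 | 0)\{a} → —c→ v2
  v2 = (0 | 0)\{a} → ∅
Run σ = ⟨bb⟩ on P: start {u0}
  after b @ step 1: {u1}
  after b @ step 2: {u2}
  P completes σ.
Run σ = ⟨bb⟩ on Q: start {v0}
  after b @ step 1: {v1}
  after b @ step 2: no successor for Q

trace-distinct — witness ⟨bb⟩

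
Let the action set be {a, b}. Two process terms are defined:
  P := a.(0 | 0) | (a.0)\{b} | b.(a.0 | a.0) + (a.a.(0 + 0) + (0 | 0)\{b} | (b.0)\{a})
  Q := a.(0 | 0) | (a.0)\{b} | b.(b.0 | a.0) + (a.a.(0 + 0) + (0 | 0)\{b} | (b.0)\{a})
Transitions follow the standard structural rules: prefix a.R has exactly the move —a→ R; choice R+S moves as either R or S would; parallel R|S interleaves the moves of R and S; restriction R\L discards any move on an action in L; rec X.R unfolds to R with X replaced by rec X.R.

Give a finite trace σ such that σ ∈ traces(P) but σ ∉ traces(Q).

P's transition system — 23 states:
  p0 = a.(0 | 0) | (a.0)\{b} | b.(a.0 | a.0) + (a.a.(0 + 0) + (0 | 0)\{b} | (b.0)\{a}) → -a-> p1, -a-> p2, -a-> p3, -b-> p4, -b-> p5
  p1 = 0 | 0 | (a.0)\{b} | b.(a.0 | a.0) → -a-> p6, -b-> p7
  p2 = a.(0 + 0) → -a-> p8
  p3 = a.(0 | 0) | 0\{b} | b.(a.0 | a.0) → -a-> p6, -b-> p9
  p4 = (0 | 0)\{b} | 0\{a} → ∅
  p5 = a.(0 | 0) | (a.0)\{b} | (a.0 | a.0) → -a-> p10, -a-> p11, -a-> p7, -a-> p9
  p6 = 0 | 0 | 0\{b} | b.(a.0 | a.0) → -b-> p12
  p7 = 0 | 0 | (a.0)\{b} | (a.0 | a.0) → -a-> p12, -a-> p13, -a-> p14
  p8 = 0 + 0 → ∅
  p9 = a.(0 | 0) | 0\{b} | (a.0 | a.0) → -a-> p12, -a-> p15, -a-> p16
  p10 = a.(0 | 0) | (a.0)\{b} | (0 | a.0) → -a-> p13, -a-> p15, -a-> p17
  p11 = a.(0 | 0) | (a.0)\{b} | (a.0 | 0) → -a-> p14, -a-> p16, -a-> p17
  p12 = 0 | 0 | 0\{b} | (a.0 | a.0) → -a-> p18, -a-> p19
  p13 = 0 | 0 | (a.0)\{b} | (0 | a.0) → -a-> p18, -a-> p20
  p14 = 0 | 0 | (a.0)\{b} | (a.0 | 0) → -a-> p19, -a-> p20
  p15 = a.(0 | 0) | 0\{b} | (0 | a.0) → -a-> p18, -a-> p21
  p16 = a.(0 | 0) | 0\{b} | (a.0 | 0) → -a-> p19, -a-> p21
  p17 = a.(0 | 0) | (a.0)\{b} | (0 | 0) → -a-> p20, -a-> p21
  p18 = 0 | 0 | 0\{b} | (0 | a.0) → -a-> p22
  p19 = 0 | 0 | 0\{b} | (a.0 | 0) → -a-> p22
  p20 = 0 | 0 | (a.0)\{b} | (0 | 0) → -a-> p22
  p21 = a.(0 | 0) | 0\{b} | (0 | 0) → -a-> p22
  p22 = 0 | 0 | 0\{b} | (0 | 0) → ∅
Q's transition system — 23 states:
  q0 = a.(0 | 0) | (a.0)\{b} | b.(b.0 | a.0) + (a.a.(0 + 0) + (0 | 0)\{b} | (b.0)\{a}) → -a-> q1, -a-> q2, -a-> q3, -b-> q4, -b-> q5
  q1 = 0 | 0 | (a.0)\{b} | b.(b.0 | a.0) → -a-> q6, -b-> q7
  q2 = a.(0 + 0) → -a-> q8
  q3 = a.(0 | 0) | 0\{b} | b.(b.0 | a.0) → -a-> q6, -b-> q9
  q4 = (0 | 0)\{b} | 0\{a} → ∅
  q5 = a.(0 | 0) | (a.0)\{b} | (b.0 | a.0) → -a-> q10, -a-> q7, -a-> q9, -b-> q11
  q6 = 0 | 0 | 0\{b} | b.(b.0 | a.0) → -b-> q12
  q7 = 0 | 0 | (a.0)\{b} | (b.0 | a.0) → -a-> q12, -a-> q13, -b-> q14
  q8 = 0 + 0 → ∅
  q9 = a.(0 | 0) | 0\{b} | (b.0 | a.0) → -a-> q12, -a-> q15, -b-> q16
  q10 = a.(0 | 0) | (a.0)\{b} | (b.0 | 0) → -a-> q13, -a-> q15, -b-> q17
  q11 = a.(0 | 0) | (a.0)\{b} | (0 | a.0) → -a-> q14, -a-> q16, -a-> q17
  q12 = 0 | 0 | 0\{b} | (b.0 | a.0) → -a-> q18, -b-> q19
  q13 = 0 | 0 | (a.0)\{b} | (b.0 | 0) → -a-> q18, -b-> q20
  q14 = 0 | 0 | (a.0)\{b} | (0 | a.0) → -a-> q19, -a-> q20
  q15 = a.(0 | 0) | 0\{b} | (b.0 | 0) → -a-> q18, -b-> q21
  q16 = a.(0 | 0) | 0\{b} | (0 | a.0) → -a-> q19, -a-> q21
  q17 = a.(0 | 0) | (a.0)\{b} | (0 | 0) → -a-> q20, -a-> q21
  q18 = 0 | 0 | 0\{b} | (b.0 | 0) → -b-> q22
  q19 = 0 | 0 | 0\{b} | (0 | a.0) → -a-> q22
  q20 = 0 | 0 | (a.0)\{b} | (0 | 0) → -a-> q22
  q21 = a.(0 | 0) | 0\{b} | (0 | 0) → -a-> q22
  q22 = 0 | 0 | 0\{b} | (0 | 0) → ∅
Executing aabaa from P (initial set {p0}):
  after a @ step 1: {p1, p2, p3}
  after a @ step 2: {p6, p8}
  after b @ step 3: {p12}
  after a @ step 4: {p18, p19}
  after a @ step 5: {p22}
  — P admits the full trace.
Executing aabaa from Q (initial set {q0}):
  after a @ step 1: {q1, q2, q3}
  after a @ step 2: {q6, q8}
  after b @ step 3: {q12}
  after a @ step 4: {q18}
  after a @ step 5: no successor for Q

aabaa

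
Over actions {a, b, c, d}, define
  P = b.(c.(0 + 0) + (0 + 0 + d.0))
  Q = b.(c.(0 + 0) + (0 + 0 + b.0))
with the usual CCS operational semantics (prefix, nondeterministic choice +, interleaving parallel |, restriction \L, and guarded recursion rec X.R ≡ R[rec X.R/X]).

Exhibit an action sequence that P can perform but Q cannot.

bd

Reachable graph of P (4 states):
  s0 = b.(c.(0 + 0) + (0 + 0 + d.0)) ⊢ =b=> s1
  s1 = c.(0 + 0) + (0 + 0 + d.0) ⊢ =c=> s2, =d=> s3
  s2 = 0 + 0 ⊢ (no moves)
  s3 = 0 ⊢ (no moves)
Reachable graph of Q (4 states):
  t0 = b.(c.(0 + 0) + (0 + 0 + b.0)) ⊢ =b=> t1
  t1 = c.(0 + 0) + (0 + 0 + b.0) ⊢ =b=> t2, =c=> t3
  t2 = 0 ⊢ (no moves)
  t3 = 0 + 0 ⊢ (no moves)
Run σ = ⟨bd⟩ on P: start {s0}
  [1] b ⇒ {s1}
  [2] d ⇒ {s3}
  ✓ P
Run σ = ⟨bd⟩ on Q: start {t0}
  [1] b ⇒ {t1}
  [2] d ⇒ ∅ (Q stuck)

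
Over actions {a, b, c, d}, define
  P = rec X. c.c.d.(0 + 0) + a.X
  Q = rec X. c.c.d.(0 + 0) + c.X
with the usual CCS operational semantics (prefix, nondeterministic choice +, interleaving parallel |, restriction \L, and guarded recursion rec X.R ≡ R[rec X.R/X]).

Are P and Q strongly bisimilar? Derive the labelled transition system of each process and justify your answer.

not bisimilar

P's transition system — 4 states:
  s0 = rec X. c.c.d.(0 + 0) + a.X :: -a-> s0, -c-> s1
  s1 = c.d.(0 + 0) :: -c-> s2
  s2 = d.(0 + 0) :: -d-> s3
  s3 = 0 + 0 :: ·
Q's transition system — 4 states:
  t0 = rec X. c.c.d.(0 + 0) + c.X :: -c-> t0, -c-> t1
  t1 = c.d.(0 + 0) :: -c-> t2
  t2 = d.(0 + 0) :: -d-> t3
  t3 = 0 + 0 :: ·
Coarsest stable partition (strong bisimilarity classes):
  B0 = {s0}
  B1 = {s1, t1}
  B2 = {s2, t2}
  B3 = {s3, t3}
  B4 = {t0}
s0 ∈ B0, t0 ∈ B4 → different blocks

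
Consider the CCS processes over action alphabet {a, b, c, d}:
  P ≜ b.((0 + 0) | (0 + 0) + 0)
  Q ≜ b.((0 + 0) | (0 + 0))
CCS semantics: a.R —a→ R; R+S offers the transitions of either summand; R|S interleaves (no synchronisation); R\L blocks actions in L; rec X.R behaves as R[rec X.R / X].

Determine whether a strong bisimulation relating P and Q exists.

bisimilar

LTS(P): 2 reachable states
  s0 = b.((0 + 0) | (0 + 0) + 0) :: ··b··> s1
  s1 = (0 + 0) | (0 + 0) + 0 :: deadlocked
LTS(Q): 2 reachable states
  t0 = b.((0 + 0) | (0 + 0)) :: ··b··> t1
  t1 = (0 + 0) | (0 + 0) :: deadlocked
Coarsest stable partition (strong bisimilarity classes):
  B0 = {s0, t0}
  B1 = {s1, t1}
s0 ∈ B0, t0 ∈ B0 → same block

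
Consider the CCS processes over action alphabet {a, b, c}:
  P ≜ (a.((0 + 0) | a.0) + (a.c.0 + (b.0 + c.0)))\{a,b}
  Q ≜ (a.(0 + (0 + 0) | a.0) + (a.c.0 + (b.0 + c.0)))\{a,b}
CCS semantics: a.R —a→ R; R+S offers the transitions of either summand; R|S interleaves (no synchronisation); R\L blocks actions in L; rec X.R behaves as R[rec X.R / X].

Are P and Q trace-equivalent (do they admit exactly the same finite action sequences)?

trace-equivalent

P's transition system — 2 states:
  s0 = (a.((0 + 0) | a.0) + (a.c.0 + (b.0 + c.0)))\{a,b} :: =c=> s1
  s1 = 0\{a,b} :: stopped
Q's transition system — 2 states:
  t0 = (a.(0 + (0 + 0) | a.0) + (a.c.0 + (b.0 + c.0)))\{a,b} :: =c=> t1
  t1 = 0\{a,b} :: stopped
Coarsest stable partition (strong bisimilarity classes):
  B0 = {s0, t0}
  B1 = {s1, t1}
s0 ∈ B0, t0 ∈ B0 → same block
Bisimilar ⇒ trace-equivalent.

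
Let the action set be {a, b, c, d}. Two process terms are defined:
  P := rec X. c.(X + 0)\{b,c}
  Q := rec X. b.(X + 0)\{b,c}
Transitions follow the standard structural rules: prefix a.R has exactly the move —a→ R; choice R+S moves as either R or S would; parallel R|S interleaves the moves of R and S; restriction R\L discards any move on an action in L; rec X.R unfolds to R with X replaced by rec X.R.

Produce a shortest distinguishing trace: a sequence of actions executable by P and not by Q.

c

LTS(P): 2 reachable states
  p0 = rec X. c.(X + 0)\{b,c} | —c→ p1
  p1 = ((rec X. c.(X + 0)\{b,c}) + 0)\{b,c} | (no moves)
LTS(Q): 2 reachable states
  q0 = rec X. b.(X + 0)\{b,c} | —b→ q1
  q1 = ((rec X. b.(X + 0)\{b,c}) + 0)\{b,c} | (no moves)
Executing c from P (initial set {p0}):
  after c @ step 1: {p1}
  — P admits the full trace.
Executing c from Q (initial set {q0}):
  after c @ step 1: ∅ (Q stuck)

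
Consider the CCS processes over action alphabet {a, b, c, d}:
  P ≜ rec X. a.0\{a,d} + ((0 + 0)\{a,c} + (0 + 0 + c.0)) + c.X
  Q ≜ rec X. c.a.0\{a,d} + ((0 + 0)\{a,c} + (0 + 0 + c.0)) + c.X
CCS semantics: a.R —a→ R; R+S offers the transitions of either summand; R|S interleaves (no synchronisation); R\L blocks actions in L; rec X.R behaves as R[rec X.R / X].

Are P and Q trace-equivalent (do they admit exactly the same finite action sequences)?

Reachable graph of P (3 states):
  u0 = rec X. a.0\{a,d} + ((0 + 0)\{a,c} + (0 + 0 + c.0)) + c.X → --a--▸ u1, --c--▸ u0, --c--▸ u2
  u1 = 0\{a,d} → stopped
  u2 = 0 → stopped
Reachable graph of Q (4 states):
  v0 = rec X. c.a.0\{a,d} + ((0 + 0)\{a,c} + (0 + 0 + c.0)) + c.X → --c--▸ v0, --c--▸ v1, --c--▸ v2
  v1 = 0 → stopped
  v2 = a.0\{a,d} → --a--▸ v3
  v3 = 0\{a,d} → stopped
Executing a from P (initial set {u0}):
  after a @ step 1: {u1}
  — P admits the full trace.
Executing a from Q (initial set {v0}):
  after a @ step 1: ∅  — Q cannot continue

traces(P) ≠ traces(Q) — witness ⟨a⟩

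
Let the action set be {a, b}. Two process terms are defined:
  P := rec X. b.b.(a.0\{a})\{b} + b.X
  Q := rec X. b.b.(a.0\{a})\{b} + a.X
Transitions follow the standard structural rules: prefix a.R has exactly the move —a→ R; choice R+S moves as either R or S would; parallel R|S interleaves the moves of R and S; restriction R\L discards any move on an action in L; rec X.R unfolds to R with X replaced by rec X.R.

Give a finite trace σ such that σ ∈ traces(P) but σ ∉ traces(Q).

bbb

LTS(P): 4 reachable states
  m0 = rec X. b.b.(a.0\{a})\{b} + b.X has moves --b--▸ m0, --b--▸ m1
  m1 = b.(a.0\{a})\{b} has moves --b--▸ m2
  m2 = (a.0\{a})\{b} has moves --a--▸ m3
  m3 = 0\{a}\{b} has moves (no moves)
LTS(Q): 4 reachable states
  n0 = rec X. b.b.(a.0\{a})\{b} + a.X has moves --a--▸ n0, --b--▸ n1
  n1 = b.(a.0\{a})\{b} has moves --b--▸ n2
  n2 = (a.0\{a})\{b} has moves --a--▸ n3
  n3 = 0\{a}\{b} has moves (no moves)
Executing bbb from P (initial set {m0}):
  [1] b ⇒ {m0, m1}
  [2] b ⇒ {m0, m1, m2}
  [3] b ⇒ {m0, m1, m2}
  P completes σ.
Executing bbb from Q (initial set {n0}):
  [1] b ⇒ {n1}
  [2] b ⇒ {n2}
  [3] b ⇒ ∅  — Q cannot continue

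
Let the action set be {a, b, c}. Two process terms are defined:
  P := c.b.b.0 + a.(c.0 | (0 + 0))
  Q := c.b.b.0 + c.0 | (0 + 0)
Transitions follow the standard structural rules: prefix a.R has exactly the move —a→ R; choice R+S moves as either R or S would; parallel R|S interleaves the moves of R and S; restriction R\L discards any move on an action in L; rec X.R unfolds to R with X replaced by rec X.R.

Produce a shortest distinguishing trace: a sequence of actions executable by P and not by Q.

P's transition system — 6 states:
  m0 = c.b.b.0 + a.(c.0 | (0 + 0)) has moves —a→ m1, —c→ m2
  m1 = c.0 | (0 + 0) has moves —c→ m3
  m2 = b.b.0 has moves —b→ m4
  m3 = 0 | (0 + 0) has moves deadlocked
  m4 = b.0 has moves —b→ m5
  m5 = 0 has moves deadlocked
Q's transition system — 5 states:
  n0 = c.b.b.0 + c.0 | (0 + 0) has moves —c→ n1, —c→ n2
  n1 = 0 | (0 + 0) has moves deadlocked
  n2 = b.b.0 has moves —b→ n3
  n3 = b.0 has moves —b→ n4
  n4 = 0 has moves deadlocked
Executing a from P (initial set {m0}):
  after a @ step 1: {m1}
  — P admits the full trace.
Executing a from Q (initial set {n0}):
  after a @ step 1: no successor for Q

a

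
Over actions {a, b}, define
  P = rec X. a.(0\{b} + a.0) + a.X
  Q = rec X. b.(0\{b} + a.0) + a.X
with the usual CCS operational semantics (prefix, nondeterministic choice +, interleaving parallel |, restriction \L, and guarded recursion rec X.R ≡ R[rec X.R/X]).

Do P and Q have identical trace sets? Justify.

NO — witness ⟨b⟩

Reachable graph of P (3 states):
  s0 = rec X. a.(0\{b} + a.0) + a.X ⊢ -a-> s0, -a-> s1
  s1 = 0\{b} + a.0 ⊢ -a-> s2
  s2 = 0 ⊢ ∅
Reachable graph of Q (3 states):
  t0 = rec X. b.(0\{b} + a.0) + a.X ⊢ -a-> t0, -b-> t1
  t1 = 0\{b} + a.0 ⊢ -a-> t2
  t2 = 0 ⊢ ∅
Run σ = ⟨b⟩ on Q: start {t0}
  step 1 (b): {t1}
  — Q admits the full trace.
Run σ = ⟨b⟩ on P: start {s0}
  step 1 (b): ∅  — P cannot continue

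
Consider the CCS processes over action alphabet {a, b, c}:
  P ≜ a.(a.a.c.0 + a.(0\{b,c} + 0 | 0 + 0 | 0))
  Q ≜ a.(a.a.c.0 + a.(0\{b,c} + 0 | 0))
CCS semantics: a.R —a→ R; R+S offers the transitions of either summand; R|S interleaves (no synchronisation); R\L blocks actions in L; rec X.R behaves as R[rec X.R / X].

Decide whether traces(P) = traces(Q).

trace-equivalent

Reachable graph of P (6 states):
  s0 = a.(a.a.c.0 + a.(0\{b,c} + 0 | 0 + 0 | 0)) ⊢ ··a··> s1
  s1 = a.a.c.0 + a.(0\{b,c} + 0 | 0 + 0 | 0) ⊢ ··a··> s2, ··a··> s3
  s2 = 0\{b,c} + 0 | 0 + 0 | 0 ⊢ deadlocked
  s3 = a.c.0 ⊢ ··a··> s4
  s4 = c.0 ⊢ ··c··> s5
  s5 = 0 ⊢ deadlocked
Reachable graph of Q (6 states):
  t0 = a.(a.a.c.0 + a.(0\{b,c} + 0 | 0)) ⊢ ··a··> t1
  t1 = a.a.c.0 + a.(0\{b,c} + 0 | 0) ⊢ ··a··> t2, ··a··> t3
  t2 = 0\{b,c} + 0 | 0 ⊢ deadlocked
  t3 = a.c.0 ⊢ ··a··> t4
  t4 = c.0 ⊢ ··c··> t5
  t5 = 0 ⊢ deadlocked
Bisimilarity quotient blocks:
  B0 = {s0, t0}
  B1 = {s1, t1}
  B2 = {s2, s5, t2, t5}
  B3 = {s3, t3}
  B4 = {s4, t4}
s0 ∈ B0, t0 ∈ B0 → same block
Bisimilar ⇒ trace-equivalent.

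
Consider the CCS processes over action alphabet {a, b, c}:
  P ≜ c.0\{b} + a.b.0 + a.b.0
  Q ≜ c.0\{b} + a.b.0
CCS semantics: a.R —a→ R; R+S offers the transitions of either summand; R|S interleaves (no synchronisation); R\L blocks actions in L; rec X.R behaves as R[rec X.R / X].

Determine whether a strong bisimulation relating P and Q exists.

Reachable graph of P (4 states):
  m0 = c.0\{b} + a.b.0 + a.b.0 → --a--▸ m1, --c--▸ m2
  m1 = b.0 → --b--▸ m3
  m2 = 0\{b} → ∅
  m3 = 0 → ∅
Reachable graph of Q (4 states):
  n0 = c.0\{b} + a.b.0 → --a--▸ n1, --c--▸ n2
  n1 = b.0 → --b--▸ n3
  n2 = 0\{b} → ∅
  n3 = 0 → ∅
Bisimilarity quotient blocks:
  B0 = {m0, n0}
  B1 = {m1, n1}
  B2 = {m2, m3, n2, n3}
m0 ∈ B0, n0 ∈ B0 → same block

P ~ Q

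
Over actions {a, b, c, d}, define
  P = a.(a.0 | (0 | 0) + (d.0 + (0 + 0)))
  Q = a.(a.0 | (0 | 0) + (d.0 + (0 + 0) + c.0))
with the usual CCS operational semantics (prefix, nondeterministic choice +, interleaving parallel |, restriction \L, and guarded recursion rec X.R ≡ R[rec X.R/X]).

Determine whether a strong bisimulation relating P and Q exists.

Reachable graph of P (4 states):
  m0 = a.(a.0 | (0 | 0) + (d.0 + (0 + 0))) | =a=> m1
  m1 = a.0 | (0 | 0) + (d.0 + (0 + 0)) | =a=> m2, =d=> m3
  m2 = 0 | (0 | 0) | ∅
  m3 = 0 | ∅
Reachable graph of Q (4 states):
  n0 = a.(a.0 | (0 | 0) + (d.0 + (0 + 0) + c.0)) | =a=> n1
  n1 = a.0 | (0 | 0) + (d.0 + (0 + 0) + c.0) | =a=> n2, =c=> n3, =d=> n3
  n2 = 0 | (0 | 0) | ∅
  n3 = 0 | ∅
Bisimilarity quotient blocks:
  B0 = {m0}
  B1 = {m1}
  B2 = {m2, m3, n2, n3}
  B3 = {n0}
  B4 = {n1}
m0 ∈ B0, n0 ∈ B3 → different blocks

P ≁ Q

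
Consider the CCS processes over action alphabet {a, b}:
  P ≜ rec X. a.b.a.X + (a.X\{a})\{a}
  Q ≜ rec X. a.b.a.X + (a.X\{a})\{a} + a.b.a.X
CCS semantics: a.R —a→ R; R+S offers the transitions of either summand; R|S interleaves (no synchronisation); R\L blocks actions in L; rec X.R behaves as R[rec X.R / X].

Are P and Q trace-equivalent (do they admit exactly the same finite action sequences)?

P's transition system — 3 states:
  s0 = rec X. a.b.a.X + (a.X\{a})\{a} has moves —a→ s1
  s1 = b.a.(rec X. a.b.a.X + (a.X\{a})\{a}) has moves —b→ s2
  s2 = a.(rec X. a.b.a.X + (a.X\{a})\{a}) has moves —a→ s0
Q's transition system — 3 states:
  t0 = rec X. a.b.a.X + (a.X\{a})\{a} + a.b.a.X has moves —a→ t1
  t1 = b.a.(rec X. a.b.a.X + (a.X\{a})\{a} + a.b.a.X) has moves —b→ t2
  t2 = a.(rec X. a.b.a.X + (a.X\{a})\{a} + a.b.a.X) has moves —a→ t0
Partition-refinement fixed point:
  B0 = {s0, t0}
  B1 = {s1, t1}
  B2 = {s2, t2}
s0 ∈ B0, t0 ∈ B0 → same block
Bisimilar ⇒ trace-equivalent.

trace-equivalent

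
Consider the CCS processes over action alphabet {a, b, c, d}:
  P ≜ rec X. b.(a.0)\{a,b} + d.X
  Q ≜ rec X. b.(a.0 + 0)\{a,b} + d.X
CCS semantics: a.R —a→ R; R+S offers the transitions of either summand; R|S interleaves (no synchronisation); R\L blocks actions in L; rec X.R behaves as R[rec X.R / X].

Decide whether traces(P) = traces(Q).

P's transition system — 2 states:
  s0 = rec X. b.(a.0)\{a,b} + d.X | -b-> s1, -d-> s0
  s1 = (a.0)\{a,b} | ·
Q's transition system — 2 states:
  t0 = rec X. b.(a.0 + 0)\{a,b} + d.X | -b-> t1, -d-> t0
  t1 = (a.0 + 0)\{a,b} | ·
Bisimilarity quotient blocks:
  B0 = {s0, t0}
  B1 = {s1, t1}
s0 ∈ B0, t0 ∈ B0 → same block
Bisimilar ⇒ trace-equivalent.

traces(P) = traces(Q)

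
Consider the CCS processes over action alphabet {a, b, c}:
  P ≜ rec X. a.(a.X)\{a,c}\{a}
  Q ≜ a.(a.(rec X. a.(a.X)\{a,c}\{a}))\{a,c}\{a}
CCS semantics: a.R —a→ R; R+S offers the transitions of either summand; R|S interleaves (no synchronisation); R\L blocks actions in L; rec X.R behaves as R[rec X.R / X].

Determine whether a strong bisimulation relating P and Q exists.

YES

LTS(P): 2 reachable states
  m0 = rec X. a.(a.X)\{a,c}\{a} | —a→ m1
  m1 = (a.(rec X. a.(a.X)\{a,c}\{a}))\{a,c}\{a} | ·
LTS(Q): 2 reachable states
  n0 = a.(a.(rec X. a.(a.X)\{a,c}\{a}))\{a,c}\{a} | —a→ n1
  n1 = (a.(rec X. a.(a.X)\{a,c}\{a}))\{a,c}\{a} | ·
Coarsest stable partition (strong bisimilarity classes):
  B0 = {m0, n0}
  B1 = {m1, n1}
m0 ∈ B0, n0 ∈ B0 → same block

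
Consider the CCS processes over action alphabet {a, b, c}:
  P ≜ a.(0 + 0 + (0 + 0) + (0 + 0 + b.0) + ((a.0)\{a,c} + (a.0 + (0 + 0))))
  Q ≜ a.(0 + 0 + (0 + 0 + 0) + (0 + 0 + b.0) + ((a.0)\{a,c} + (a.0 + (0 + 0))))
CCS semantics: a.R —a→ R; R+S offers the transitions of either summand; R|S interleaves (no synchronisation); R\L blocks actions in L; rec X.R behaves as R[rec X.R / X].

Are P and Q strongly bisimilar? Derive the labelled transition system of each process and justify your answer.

LTS(P): 3 reachable states
  s0 = a.(0 + 0 + (0 + 0) + (0 + 0 + b.0) + ((a.0)\{a,c} + (a.0 + (0 + 0)))) ⊢ =a=> s1
  s1 = 0 + 0 + (0 + 0) + (0 + 0 + b.0) + ((a.0)\{a,c} + (a.0 + (0 + 0))) ⊢ =a=> s2, =b=> s2
  s2 = 0 ⊢ stopped
LTS(Q): 3 reachable states
  t0 = a.(0 + 0 + (0 + 0 + 0) + (0 + 0 + b.0) + ((a.0)\{a,c} + (a.0 + (0 + 0)))) ⊢ =a=> t1
  t1 = 0 + 0 + (0 + 0 + 0) + (0 + 0 + b.0) + ((a.0)\{a,c} + (a.0 + (0 + 0))) ⊢ =a=> t2, =b=> t2
  t2 = 0 ⊢ stopped
Coarsest stable partition (strong bisimilarity classes):
  B0 = {s0, t0}
  B1 = {s1, t1}
  B2 = {s2, t2}
s0 ∈ B0, t0 ∈ B0 → same block

P ~ Q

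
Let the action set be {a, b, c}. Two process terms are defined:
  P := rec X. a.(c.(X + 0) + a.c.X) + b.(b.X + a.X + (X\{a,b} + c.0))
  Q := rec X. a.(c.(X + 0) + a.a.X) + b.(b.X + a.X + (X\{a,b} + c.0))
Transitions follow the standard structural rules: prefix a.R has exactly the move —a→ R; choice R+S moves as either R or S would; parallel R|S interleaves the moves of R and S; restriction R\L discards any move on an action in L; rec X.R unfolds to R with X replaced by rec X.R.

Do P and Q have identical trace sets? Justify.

Reachable graph of P (6 states):
  u0 = rec X. a.(c.(X + 0) + a.c.X) + b.(b.X + a.X + (X\{a,b} + c.0)) → =a=> u1, =b=> u2
  u1 = c.((rec X. a.(c.(X + 0) + a.c.X) + b.(b.X + a.X + (X\{a,b} + c.0))) + 0) + a.c.(rec X. a.(c.(X + 0) + a.c.X) + b.(b.X + a.X + (X\{a,b} + c.0))) → =a=> u3, =c=> u4
  u2 = b.(rec X. a.(c.(X + 0) + a.c.X) + b.(b.X + a.X + (X\{a,b} + c.0))) + a.(rec X. a.(c.(X + 0) + a.c.X) + b.(b.X + a.X + (X\{a,b} + c.0))) + ((rec X. a.(c.(X + 0) + a.c.X) + b.(b.X + a.X + (X\{a,b} + c.0)))\{a,b} + c.0) → =a=> u0, =b=> u0, =c=> u5
  u3 = c.(rec X. a.(c.(X + 0) + a.c.X) + b.(b.X + a.X + (X\{a,b} + c.0))) → =c=> u0
  u4 = (rec X. a.(c.(X + 0) + a.c.X) + b.(b.X + a.X + (X\{a,b} + c.0))) + 0 → =a=> u1, =b=> u2
  u5 = 0 → deadlocked
Reachable graph of Q (6 states):
  v0 = rec X. a.(c.(X + 0) + a.a.X) + b.(b.X + a.X + (X\{a,b} + c.0)) → =a=> v1, =b=> v2
  v1 = c.((rec X. a.(c.(X + 0) + a.a.X) + b.(b.X + a.X + (X\{a,b} + c.0))) + 0) + a.a.(rec X. a.(c.(X + 0) + a.a.X) + b.(b.X + a.X + (X\{a,b} + c.0))) → =a=> v3, =c=> v4
  v2 = b.(rec X. a.(c.(X + 0) + a.a.X) + b.(b.X + a.X + (X\{a,b} + c.0))) + a.(rec X. a.(c.(X + 0) + a.a.X) + b.(b.X + a.X + (X\{a,b} + c.0))) + ((rec X. a.(c.(X + 0) + a.a.X) + b.(b.X + a.X + (X\{a,b} + c.0)))\{a,b} + c.0) → =a=> v0, =b=> v0, =c=> v5
  v3 = a.(rec X. a.(c.(X + 0) + a.a.X) + b.(b.X + a.X + (X\{a,b} + c.0))) → =a=> v0
  v4 = (rec X. a.(c.(X + 0) + a.a.X) + b.(b.X + a.X + (X\{a,b} + c.0))) + 0 → =a=> v1, =b=> v2
  v5 = 0 → deadlocked
Executing aac from P (initial set {u0}):
  [1] a ⇒ {u1}
  [2] a ⇒ {u3}
  [3] c ⇒ {u0}
  P completes σ.
Executing aac from Q (initial set {v0}):
  [1] a ⇒ {v1}
  [2] a ⇒ {v3}
  [3] c ⇒ no successor for Q

traces(P) ≠ traces(Q) — witness ⟨aac⟩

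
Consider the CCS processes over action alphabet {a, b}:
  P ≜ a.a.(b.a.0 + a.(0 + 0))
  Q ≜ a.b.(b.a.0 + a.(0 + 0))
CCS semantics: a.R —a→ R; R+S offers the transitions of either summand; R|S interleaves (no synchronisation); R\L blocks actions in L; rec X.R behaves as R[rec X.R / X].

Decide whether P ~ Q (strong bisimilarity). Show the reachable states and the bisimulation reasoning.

P ≁ Q

P's transition system — 6 states:
  s0 = a.a.(b.a.0 + a.(0 + 0)) :: =a=> s1
  s1 = a.(b.a.0 + a.(0 + 0)) :: =a=> s2
  s2 = b.a.0 + a.(0 + 0) :: =a=> s3, =b=> s4
  s3 = 0 + 0 :: (no moves)
  s4 = a.0 :: =a=> s5
  s5 = 0 :: (no moves)
Q's transition system — 6 states:
  t0 = a.b.(b.a.0 + a.(0 + 0)) :: =a=> t1
  t1 = b.(b.a.0 + a.(0 + 0)) :: =b=> t2
  t2 = b.a.0 + a.(0 + 0) :: =a=> t3, =b=> t4
  t3 = 0 + 0 :: (no moves)
  t4 = a.0 :: =a=> t5
  t5 = 0 :: (no moves)
Partition-refinement fixed point:
  B0 = {s0}
  B1 = {s1}
  B2 = {s2, t2}
  B3 = {s3, s5, t3, t5}
  B4 = {s4, t4}
  B5 = {t0}
  B6 = {t1}
s0 ∈ B0, t0 ∈ B5 → different blocks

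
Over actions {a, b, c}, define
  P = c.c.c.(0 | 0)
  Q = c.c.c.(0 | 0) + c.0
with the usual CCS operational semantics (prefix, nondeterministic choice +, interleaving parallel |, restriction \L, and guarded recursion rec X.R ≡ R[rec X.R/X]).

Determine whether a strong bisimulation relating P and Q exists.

not bisimilar

Reachable graph of P (4 states):
  p0 = c.c.c.(0 | 0) ⊢ —c→ p1
  p1 = c.c.(0 | 0) ⊢ —c→ p2
  p2 = c.(0 | 0) ⊢ —c→ p3
  p3 = 0 | 0 ⊢ stopped
Reachable graph of Q (5 states):
  q0 = c.c.c.(0 | 0) + c.0 ⊢ —c→ q1, —c→ q2
  q1 = 0 ⊢ stopped
  q2 = c.c.(0 | 0) ⊢ —c→ q3
  q3 = c.(0 | 0) ⊢ —c→ q4
  q4 = 0 | 0 ⊢ stopped
Coarsest stable partition (strong bisimilarity classes):
  B0 = {p0}
  B1 = {p1, q2}
  B2 = {p2, q3}
  B3 = {p3, q1, q4}
  B4 = {q0}
p0 ∈ B0, q0 ∈ B4 → different blocks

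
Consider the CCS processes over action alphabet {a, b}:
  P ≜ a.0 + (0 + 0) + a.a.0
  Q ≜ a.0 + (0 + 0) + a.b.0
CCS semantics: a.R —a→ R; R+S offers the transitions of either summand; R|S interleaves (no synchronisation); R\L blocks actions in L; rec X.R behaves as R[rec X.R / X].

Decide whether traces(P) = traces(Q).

Reachable graph of P (3 states):
  p0 = a.0 + (0 + 0) + a.a.0 :: =a=> p1, =a=> p2
  p1 = 0 :: ·
  p2 = a.0 :: =a=> p1
Reachable graph of Q (3 states):
  q0 = a.0 + (0 + 0) + a.b.0 :: =a=> q1, =a=> q2
  q1 = 0 :: ·
  q2 = b.0 :: =b=> q1
Executing aa from P (initial set {p0}):
  [1] a ⇒ {p1, p2}
  [2] a ⇒ {p1}
  ✓ P
Executing aa from Q (initial set {q0}):
  [1] a ⇒ {q1, q2}
  [2] a ⇒ ∅  — Q cannot continue

trace-distinct — witness ⟨aa⟩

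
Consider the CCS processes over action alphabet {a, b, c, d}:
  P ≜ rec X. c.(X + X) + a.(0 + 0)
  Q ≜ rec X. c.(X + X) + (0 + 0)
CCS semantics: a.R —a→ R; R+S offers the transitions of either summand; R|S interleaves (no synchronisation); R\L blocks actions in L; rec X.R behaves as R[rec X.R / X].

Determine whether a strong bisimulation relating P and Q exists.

P ≁ Q

P's transition system — 3 states:
  u0 = rec X. c.(X + X) + a.(0 + 0) ⊢ --a--▸ u1, --c--▸ u2
  u1 = 0 + 0 ⊢ stopped
  u2 = (rec X. c.(X + X) + a.(0 + 0)) + (rec X. c.(X + X) + a.(0 + 0)) ⊢ --a--▸ u1, --c--▸ u2
Q's transition system — 2 states:
  v0 = rec X. c.(X + X) + (0 + 0) ⊢ --c--▸ v1
  v1 = (rec X. c.(X + X) + (0 + 0)) + (rec X. c.(X + X) + (0 + 0)) ⊢ --c--▸ v1
Partition-refinement fixed point:
  B0 = {u0, u2}
  B1 = {u1}
  B2 = {v0, v1}
u0 ∈ B0, v0 ∈ B2 → different blocks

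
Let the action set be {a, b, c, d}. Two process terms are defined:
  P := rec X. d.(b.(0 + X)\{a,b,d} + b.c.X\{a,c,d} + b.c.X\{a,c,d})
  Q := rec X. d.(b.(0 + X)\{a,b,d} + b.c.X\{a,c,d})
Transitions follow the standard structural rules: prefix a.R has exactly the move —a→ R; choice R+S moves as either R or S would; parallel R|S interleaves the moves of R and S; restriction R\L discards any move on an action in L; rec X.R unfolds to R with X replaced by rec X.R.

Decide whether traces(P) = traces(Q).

P's transition system — 5 states:
  p0 = rec X. d.(b.(0 + X)\{a,b,d} + b.c.X\{a,c,d} + b.c.X\{a,c,d}) :: --d--▸ p1
  p1 = b.(0 + (rec X. d.(b.(0 + X)\{a,b,d} + b.c.X\{a,c,d} + b.c.X\{a,c,d})))\{a,b,d} + b.c.(rec X. d.(b.(0 + X)\{a,b,d} + b.c.X\{a,c,d} + b.c.X\{a,c,d}))\{a,c,d} + b.c.(rec X. d.(b.(0 + X)\{a,b,d} + b.c.X\{a,c,d} + b.c.X\{a,c,d}))\{a,c,d} :: --b--▸ p2, --b--▸ p3
  p2 = (0 + (rec X. d.(b.(0 + X)\{a,b,d} + b.c.X\{a,c,d} + b.c.X\{a,c,d})))\{a,b,d} :: ·
  p3 = c.(rec X. d.(b.(0 + X)\{a,b,d} + b.c.X\{a,c,d} + b.c.X\{a,c,d}))\{a,c,d} :: --c--▸ p4
  p4 = (rec X. d.(b.(0 + X)\{a,b,d} + b.c.X\{a,c,d} + b.c.X\{a,c,d}))\{a,c,d} :: ·
Q's transition system — 5 states:
  q0 = rec X. d.(b.(0 + X)\{a,b,d} + b.c.X\{a,c,d}) :: --d--▸ q1
  q1 = b.(0 + (rec X. d.(b.(0 + X)\{a,b,d} + b.c.X\{a,c,d})))\{a,b,d} + b.c.(rec X. d.(b.(0 + X)\{a,b,d} + b.c.X\{a,c,d}))\{a,c,d} :: --b--▸ q2, --b--▸ q3
  q2 = (0 + (rec X. d.(b.(0 + X)\{a,b,d} + b.c.X\{a,c,d})))\{a,b,d} :: ·
  q3 = c.(rec X. d.(b.(0 + X)\{a,b,d} + b.c.X\{a,c,d}))\{a,c,d} :: --c--▸ q4
  q4 = (rec X. d.(b.(0 + X)\{a,b,d} + b.c.X\{a,c,d}))\{a,c,d} :: ·
Coarsest stable partition (strong bisimilarity classes):
  B0 = {p0, q0}
  B1 = {p1, q1}
  B2 = {p2, p4, q2, q4}
  B3 = {p3, q3}
p0 ∈ B0, q0 ∈ B0 → same block
Bisimilar ⇒ trace-equivalent.

YES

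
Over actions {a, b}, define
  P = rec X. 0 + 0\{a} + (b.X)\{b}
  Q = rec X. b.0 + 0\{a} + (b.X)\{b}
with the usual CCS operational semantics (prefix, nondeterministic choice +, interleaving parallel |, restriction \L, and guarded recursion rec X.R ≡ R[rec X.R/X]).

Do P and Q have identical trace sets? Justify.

LTS(P): 1 reachable states
  m0 = rec X. 0 + 0\{a} + (b.X)\{b} :: deadlocked
LTS(Q): 2 reachable states
  n0 = rec X. b.0 + 0\{a} + (b.X)\{b} :: =b=> n1
  n1 = 0 :: deadlocked
Trace ⟨b⟩ through Q, begin at {n0}:
  [1] b ⇒ {n1}
  — Q admits the full trace.
Trace ⟨b⟩ through P, begin at {m0}:
  [1] b ⇒ no successor for P

NO — witness ⟨b⟩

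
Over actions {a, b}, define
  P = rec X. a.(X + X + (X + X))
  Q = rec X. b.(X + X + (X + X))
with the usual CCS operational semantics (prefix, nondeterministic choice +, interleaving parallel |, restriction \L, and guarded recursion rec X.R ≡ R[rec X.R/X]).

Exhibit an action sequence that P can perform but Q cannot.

a

Reachable graph of P (2 states):
  m0 = rec X. a.(X + X + (X + X)) | --a--▸ m1
  m1 = (rec X. a.(X + X + (X + X))) + (rec X. a.(X + X + (X + X))) + ((rec X. a.(X + X + (X + X))) + (rec X. a.(X + X + (X + X)))) | --a--▸ m1
Reachable graph of Q (2 states):
  n0 = rec X. b.(X + X + (X + X)) | --b--▸ n1
  n1 = (rec X. b.(X + X + (X + X))) + (rec X. b.(X + X + (X + X))) + ((rec X. b.(X + X + (X + X))) + (rec X. b.(X + X + (X + X)))) | --b--▸ n1
Run σ = ⟨a⟩ on P: start {m0}
  step 1 (a): {m1}
  ✓ P
Run σ = ⟨a⟩ on Q: start {n0}
  step 1 (a): ∅  — Q cannot continue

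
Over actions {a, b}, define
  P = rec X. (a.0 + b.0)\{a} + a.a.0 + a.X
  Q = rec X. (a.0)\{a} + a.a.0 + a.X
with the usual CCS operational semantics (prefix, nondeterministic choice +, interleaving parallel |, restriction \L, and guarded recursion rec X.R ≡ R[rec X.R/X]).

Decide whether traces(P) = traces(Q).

traces(P) ≠ traces(Q) — witness ⟨b⟩

LTS(P): 4 reachable states
  u0 = rec X. (a.0 + b.0)\{a} + a.a.0 + a.X :: --a--▸ u0, --a--▸ u1, --b--▸ u2
  u1 = a.0 :: --a--▸ u3
  u2 = 0\{a} :: stopped
  u3 = 0 :: stopped
LTS(Q): 3 reachable states
  v0 = rec X. (a.0)\{a} + a.a.0 + a.X :: --a--▸ v0, --a--▸ v1
  v1 = a.0 :: --a--▸ v2
  v2 = 0 :: stopped
Trace ⟨b⟩ through P, begin at {u0}:
  [1] b ⇒ {u2}
  ✓ P
Trace ⟨b⟩ through Q, begin at {v0}:
  [1] b ⇒ no successor for Q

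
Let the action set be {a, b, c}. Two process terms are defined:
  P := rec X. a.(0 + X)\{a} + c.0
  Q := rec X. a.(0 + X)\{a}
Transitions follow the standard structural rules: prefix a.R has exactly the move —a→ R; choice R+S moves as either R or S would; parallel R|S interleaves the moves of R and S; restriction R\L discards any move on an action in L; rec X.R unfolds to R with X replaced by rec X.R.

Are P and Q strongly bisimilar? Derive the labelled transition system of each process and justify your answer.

P's transition system — 4 states:
  m0 = rec X. a.(0 + X)\{a} + c.0 ⊢ --a--▸ m1, --c--▸ m2
  m1 = (0 + (rec X. a.(0 + X)\{a} + c.0))\{a} ⊢ --c--▸ m3
  m2 = 0 ⊢ (no moves)
  m3 = 0\{a} ⊢ (no moves)
Q's transition system — 2 states:
  n0 = rec X. a.(0 + X)\{a} ⊢ --a--▸ n1
  n1 = (0 + (rec X. a.(0 + X)\{a}))\{a} ⊢ (no moves)
Coarsest stable partition (strong bisimilarity classes):
  B0 = {m0}
  B1 = {m1}
  B2 = {m2, m3, n1}
  B3 = {n0}
m0 ∈ B0, n0 ∈ B3 → different blocks

NO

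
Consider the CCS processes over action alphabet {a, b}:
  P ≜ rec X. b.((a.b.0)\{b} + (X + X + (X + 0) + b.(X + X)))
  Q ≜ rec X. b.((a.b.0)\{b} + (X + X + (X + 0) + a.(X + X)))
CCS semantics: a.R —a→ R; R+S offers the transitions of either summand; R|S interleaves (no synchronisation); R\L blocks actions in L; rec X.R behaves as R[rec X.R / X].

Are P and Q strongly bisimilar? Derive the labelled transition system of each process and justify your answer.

not bisimilar

LTS(P): 4 reachable states
  m0 = rec X. b.((a.b.0)\{b} + (X + X + (X + 0) + b.(X + X))) | =b=> m1
  m1 = (a.b.0)\{b} + ((rec X. b.((a.b.0)\{b} + (X + X + (X + 0) + b.(X + X)))) + (rec X. b.((a.b.0)\{b} + (X + X + (X + 0) + b.(X + X)))) + ((rec X. b.((a.b.0)\{b} + (X + X + (X + 0) + b.(X + X)))) + 0) + b.((rec X. b.((a.b.0)\{b} + (X + X + (X + 0) + b.(X + X)))) + (rec X. b.((a.b.0)\{b} + (X + X + (X + 0) + b.(X + X)))))) | =a=> m2, =b=> m1, =b=> m3
  m2 = (b.0)\{b} | ·
  m3 = (rec X. b.((a.b.0)\{b} + (X + X + (X + 0) + b.(X + X)))) + (rec X. b.((a.b.0)\{b} + (X + X + (X + 0) + b.(X + X)))) | =b=> m1
LTS(Q): 4 reachable states
  n0 = rec X. b.((a.b.0)\{b} + (X + X + (X + 0) + a.(X + X))) | =b=> n1
  n1 = (a.b.0)\{b} + ((rec X. b.((a.b.0)\{b} + (X + X + (X + 0) + a.(X + X)))) + (rec X. b.((a.b.0)\{b} + (X + X + (X + 0) + a.(X + X)))) + ((rec X. b.((a.b.0)\{b} + (X + X + (X + 0) + a.(X + X)))) + 0) + a.((rec X. b.((a.b.0)\{b} + (X + X + (X + 0) + a.(X + X)))) + (rec X. b.((a.b.0)\{b} + (X + X + (X + 0) + a.(X + X)))))) | =a=> n2, =a=> n3, =b=> n1
  n2 = (b.0)\{b} | ·
  n3 = (rec X. b.((a.b.0)\{b} + (X + X + (X + 0) + a.(X + X)))) + (rec X. b.((a.b.0)\{b} + (X + X + (X + 0) + a.(X + X)))) | =b=> n1
Bisimilarity quotient blocks:
  B0 = {m0, m3}
  B1 = {m1}
  B2 = {m2, n2}
  B3 = {n0, n3}
  B4 = {n1}
m0 ∈ B0, n0 ∈ B3 → different blocks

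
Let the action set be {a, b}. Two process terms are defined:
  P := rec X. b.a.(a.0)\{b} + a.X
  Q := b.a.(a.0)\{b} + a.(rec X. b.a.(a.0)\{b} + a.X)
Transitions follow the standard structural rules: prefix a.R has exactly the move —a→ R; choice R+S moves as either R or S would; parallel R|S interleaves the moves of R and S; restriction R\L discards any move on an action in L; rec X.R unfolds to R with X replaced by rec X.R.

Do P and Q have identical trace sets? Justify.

traces(P) = traces(Q)

P's transition system — 4 states:
  p0 = rec X. b.a.(a.0)\{b} + a.X has moves —a→ p0, —b→ p1
  p1 = a.(a.0)\{b} has moves —a→ p2
  p2 = (a.0)\{b} has moves —a→ p3
  p3 = 0\{b} has moves ·
Q's transition system — 5 states:
  q0 = b.a.(a.0)\{b} + a.(rec X. b.a.(a.0)\{b} + a.X) has moves —a→ q1, —b→ q2
  q1 = rec X. b.a.(a.0)\{b} + a.X has moves —a→ q1, —b→ q2
  q2 = a.(a.0)\{b} has moves —a→ q3
  q3 = (a.0)\{b} has moves —a→ q4
  q4 = 0\{b} has moves ·
Coarsest stable partition (strong bisimilarity classes):
  B0 = {p0, q0, q1}
  B1 = {p1, q2}
  B2 = {p2, q3}
  B3 = {p3, q4}
p0 ∈ B0, q0 ∈ B0 → same block
Bisimilar ⇒ trace-equivalent.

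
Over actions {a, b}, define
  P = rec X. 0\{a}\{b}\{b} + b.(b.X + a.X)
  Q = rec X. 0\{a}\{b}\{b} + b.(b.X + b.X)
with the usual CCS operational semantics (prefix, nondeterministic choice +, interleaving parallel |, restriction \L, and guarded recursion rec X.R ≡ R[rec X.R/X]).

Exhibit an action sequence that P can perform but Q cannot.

ba

Reachable graph of P (2 states):
  s0 = rec X. 0\{a}\{b}\{b} + b.(b.X + a.X) → ··b··> s1
  s1 = b.(rec X. 0\{a}\{b}\{b} + b.(b.X + a.X)) + a.(rec X. 0\{a}\{b}\{b} + b.(b.X + a.X)) → ··a··> s0, ··b··> s0
Reachable graph of Q (2 states):
  t0 = rec X. 0\{a}\{b}\{b} + b.(b.X + b.X) → ··b··> t1
  t1 = b.(rec X. 0\{a}\{b}\{b} + b.(b.X + b.X)) + b.(rec X. 0\{a}\{b}\{b} + b.(b.X + b.X)) → ··b··> t0
Run σ = ⟨ba⟩ on P: start {s0}
  step 1 (b): {s1}
  step 2 (a): {s0}
  P completes σ.
Run σ = ⟨ba⟩ on Q: start {t0}
  step 1 (b): {t1}
  step 2 (a): no successor for Q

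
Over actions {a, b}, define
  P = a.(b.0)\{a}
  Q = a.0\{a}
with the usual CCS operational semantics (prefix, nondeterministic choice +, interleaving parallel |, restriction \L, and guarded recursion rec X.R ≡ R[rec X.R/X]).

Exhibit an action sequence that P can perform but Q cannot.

ab

Reachable graph of P (3 states):
  p0 = a.(b.0)\{a} ⊢ =a=> p1
  p1 = (b.0)\{a} ⊢ =b=> p2
  p2 = 0\{a} ⊢ ∅
Reachable graph of Q (2 states):
  q0 = a.0\{a} ⊢ =a=> q1
  q1 = 0\{a} ⊢ ∅
Executing ab from P (initial set {p0}):
  after a @ step 1: {p1}
  after b @ step 2: {p2}
  ✓ P
Executing ab from Q (initial set {q0}):
  after a @ step 1: {q1}
  after b @ step 2: ∅ (Q stuck)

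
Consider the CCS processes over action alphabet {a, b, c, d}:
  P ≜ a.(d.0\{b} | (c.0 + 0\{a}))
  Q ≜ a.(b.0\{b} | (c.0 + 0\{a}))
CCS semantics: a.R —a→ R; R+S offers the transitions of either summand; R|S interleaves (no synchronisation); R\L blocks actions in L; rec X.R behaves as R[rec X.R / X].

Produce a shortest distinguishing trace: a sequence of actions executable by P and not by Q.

LTS(P): 5 reachable states
  m0 = a.(d.0\{b} | (c.0 + 0\{a})) has moves -a-> m1
  m1 = d.0\{b} | (c.0 + 0\{a}) has moves -c-> m2, -d-> m3
  m2 = d.0\{b} | 0 has moves -d-> m4
  m3 = 0\{b} | (c.0 + 0\{a}) has moves -c-> m4
  m4 = 0\{b} | 0 has moves deadlocked
LTS(Q): 5 reachable states
  n0 = a.(b.0\{b} | (c.0 + 0\{a})) has moves -a-> n1
  n1 = b.0\{b} | (c.0 + 0\{a}) has moves -b-> n2, -c-> n3
  n2 = 0\{b} | (c.0 + 0\{a}) has moves -c-> n4
  n3 = b.0\{b} | 0 has moves -b-> n4
  n4 = 0\{b} | 0 has moves deadlocked
Executing ad from P (initial set {m0}):
  after a @ step 1: {m1}
  after d @ step 2: {m3}
  P completes σ.
Executing ad from Q (initial set {n0}):
  after a @ step 1: {n1}
  after d @ step 2: ∅ (Q stuck)

ad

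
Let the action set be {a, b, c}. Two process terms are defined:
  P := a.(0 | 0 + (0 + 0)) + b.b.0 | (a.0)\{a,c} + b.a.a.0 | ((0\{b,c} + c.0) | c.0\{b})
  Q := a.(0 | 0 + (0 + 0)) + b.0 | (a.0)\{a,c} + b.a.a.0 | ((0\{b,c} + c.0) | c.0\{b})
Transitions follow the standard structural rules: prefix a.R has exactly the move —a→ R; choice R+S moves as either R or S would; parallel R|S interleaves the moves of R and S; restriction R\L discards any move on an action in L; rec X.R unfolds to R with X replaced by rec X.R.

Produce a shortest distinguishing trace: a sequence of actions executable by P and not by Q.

P's transition system — 19 states:
  s0 = a.(0 | 0 + (0 + 0)) + b.b.0 | (a.0)\{a,c} + b.a.a.0 | ((0\{b,c} + c.0) | c.0\{b}) has moves =a=> s1, =b=> s2, =b=> s3, =c=> s4, =c=> s5
  s1 = 0 | 0 + (0 + 0) has moves ·
  s2 = a.a.0 | ((0\{b,c} + c.0) | c.0\{b}) has moves =a=> s6, =c=> s7, =c=> s8
  s3 = b.0 | (a.0)\{a,c} has moves =b=> s9
  s4 = b.a.a.0 | ((0\{b,c} + c.0) | 0\{b}) has moves =b=> s7, =c=> s10
  s5 = b.a.a.0 | (0 | c.0\{b}) has moves =b=> s8, =c=> s10
  s6 = a.0 | ((0\{b,c} + c.0) | c.0\{b}) has moves =a=> s11, =c=> s12, =c=> s13
  s7 = a.a.0 | ((0\{b,c} + c.0) | 0\{b}) has moves =a=> s12, =c=> s14
  s8 = a.a.0 | (0 | c.0\{b}) has moves =a=> s13, =c=> s14
  s9 = 0 | (a.0)\{a,c} has moves ·
  s10 = b.a.a.0 | (0 | 0\{b}) has moves =b=> s14
  s11 = 0 | ((0\{b,c} + c.0) | c.0\{b}) has moves =c=> s15, =c=> s16
  s12 = a.0 | ((0\{b,c} + c.0) | 0\{b}) has moves =a=> s15, =c=> s17
  s13 = a.0 | (0 | c.0\{b}) has moves =a=> s16, =c=> s17
  s14 = a.a.0 | (0 | 0\{b}) has moves =a=> s17
  s15 = 0 | ((0\{b,c} + c.0) | 0\{b}) has moves =c=> s18
  s16 = 0 | (0 | c.0\{b}) has moves =c=> s18
  s17 = a.0 | (0 | 0\{b}) has moves =a=> s18
  s18 = 0 | (0 | 0\{b}) has moves ·
Q's transition system — 18 states:
  t0 = a.(0 | 0 + (0 + 0)) + b.0 | (a.0)\{a,c} + b.a.a.0 | ((0\{b,c} + c.0) | c.0\{b}) has moves =a=> t1, =b=> t2, =b=> t3, =c=> t4, =c=> t5
  t1 = 0 | 0 + (0 + 0) has moves ·
  t2 = 0 | (a.0)\{a,c} has moves ·
  t3 = a.a.0 | ((0\{b,c} + c.0) | c.0\{b}) has moves =a=> t6, =c=> t7, =c=> t8
  t4 = b.a.a.0 | ((0\{b,c} + c.0) | 0\{b}) has moves =b=> t7, =c=> t9
  t5 = b.a.a.0 | (0 | c.0\{b}) has moves =b=> t8, =c=> t9
  t6 = a.0 | ((0\{b,c} + c.0) | c.0\{b}) has moves =a=> t10, =c=> t11, =c=> t12
  t7 = a.a.0 | ((0\{b,c} + c.0) | 0\{b}) has moves =a=> t11, =c=> t13
  t8 = a.a.0 | (0 | c.0\{b}) has moves =a=> t12, =c=> t13
  t9 = b.a.a.0 | (0 | 0\{b}) has moves =b=> t13
  t10 = 0 | ((0\{b,c} + c.0) | c.0\{b}) has moves =c=> t14, =c=> t15
  t11 = a.0 | ((0\{b,c} + c.0) | 0\{b}) has moves =a=> t14, =c=> t16
  t12 = a.0 | (0 | c.0\{b}) has moves =a=> t15, =c=> t16
  t13 = a.a.0 | (0 | 0\{b}) has moves =a=> t16
  t14 = 0 | ((0\{b,c} + c.0) | 0\{b}) has moves =c=> t17
  t15 = 0 | (0 | c.0\{b}) has moves =c=> t17
  t16 = a.0 | (0 | 0\{b}) has moves =a=> t17
  t17 = 0 | (0 | 0\{b}) has moves ·
Executing bb from P (initial set {s0}):
  after b @ step 1: {s2, s3}
  after b @ step 2: {s9}
  ✓ P
Executing bb from Q (initial set {t0}):
  after b @ step 1: {t2, t3}
  after b @ step 2: no successor for Q

bb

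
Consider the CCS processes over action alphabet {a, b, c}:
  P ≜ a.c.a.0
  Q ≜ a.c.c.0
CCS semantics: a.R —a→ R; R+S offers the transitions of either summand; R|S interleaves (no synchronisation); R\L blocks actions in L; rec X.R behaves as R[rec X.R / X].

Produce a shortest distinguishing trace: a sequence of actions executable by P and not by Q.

aca

P's transition system — 4 states:
  p0 = a.c.a.0 :: —a→ p1
  p1 = c.a.0 :: —c→ p2
  p2 = a.0 :: —a→ p3
  p3 = 0 :: deadlocked
Q's transition system — 4 states:
  q0 = a.c.c.0 :: —a→ q1
  q1 = c.c.0 :: —c→ q2
  q2 = c.0 :: —c→ q3
  q3 = 0 :: deadlocked
Executing aca from P (initial set {p0}):
  [1] a ⇒ {p1}
  [2] c ⇒ {p2}
  [3] a ⇒ {p3}
  P completes σ.
Executing aca from Q (initial set {q0}):
  [1] a ⇒ {q1}
  [2] c ⇒ {q2}
  [3] a ⇒ no successor for Q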